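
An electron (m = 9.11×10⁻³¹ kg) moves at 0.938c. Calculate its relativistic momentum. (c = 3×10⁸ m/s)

γ = 1/√(1 - 0.938²) = 2.885
v = 0.938 × 3×10⁸ = 2.814×10⁸ m/s
p = γmv = 2.885 × 9.11×10⁻³¹ × 2.814×10⁸ = 7.396×10⁻²² kg·m/s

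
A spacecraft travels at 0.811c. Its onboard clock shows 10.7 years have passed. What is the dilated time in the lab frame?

Proper time Δt₀ = 10.7 years
γ = 1/√(1 - 0.811²) = 1.709
Δt = γΔt₀ = 1.709 × 10.7 = 18.29 years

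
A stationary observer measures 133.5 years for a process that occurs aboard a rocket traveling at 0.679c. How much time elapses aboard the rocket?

Dilated time Δt = 133.5 years
γ = 1/√(1 - 0.679²) = 1.3621
Δt₀ = Δt/γ = 133.5/1.3621 = 98.01 years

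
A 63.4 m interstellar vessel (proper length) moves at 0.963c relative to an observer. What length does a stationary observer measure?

Proper length L₀ = 63.4 m
γ = 1/√(1 - 0.963²) = 3.7106
L = L₀/γ = 63.4/3.7106 = 17.09 m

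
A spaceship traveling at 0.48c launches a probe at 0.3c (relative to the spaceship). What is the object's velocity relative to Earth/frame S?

u = (u' + v)/(1 + u'v/c²)
Numerator: 0.3 + 0.48 = 0.78
Denominator: 1 + 0.144 = 1.144
u = 0.78/1.144 = 0.6818c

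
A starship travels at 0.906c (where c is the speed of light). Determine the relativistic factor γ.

v/c = 0.906, so (v/c)² = 0.820836
1 - (v/c)² = 0.179164
γ = 1/√(0.179164) = 2.363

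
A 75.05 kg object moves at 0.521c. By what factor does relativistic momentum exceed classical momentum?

p_rel = γmv, p_class = mv
Ratio = γ = 1/√(1 - 0.521²) = 1.172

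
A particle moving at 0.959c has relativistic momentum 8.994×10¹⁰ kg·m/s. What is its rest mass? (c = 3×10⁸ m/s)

γ = 1/√(1 - 0.959²) = 3.5285
v = 0.959 × 3×10⁸ = 2.877×10⁸ m/s
m = p/(γv) = 8.994×10¹⁰/(3.5285 × 2.877×10⁸) = 88.60 kg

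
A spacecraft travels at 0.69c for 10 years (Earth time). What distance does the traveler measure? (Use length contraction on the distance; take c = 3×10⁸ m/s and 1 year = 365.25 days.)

Earth distance: d = v × t = 0.69c × 10 yr = 6.5324×10¹⁶ m
γ = 1.3816
d' = d/γ = 6.5324×10¹⁶/1.3816 = 4.728×10¹⁶ m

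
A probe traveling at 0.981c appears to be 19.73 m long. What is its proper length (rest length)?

Contracted length L = 19.73 m
γ = 1/√(1 - 0.981²) = 5.154
L₀ = γL = 5.154 × 19.73 = 101.7 m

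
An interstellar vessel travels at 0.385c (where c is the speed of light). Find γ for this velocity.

v/c = 0.385, so (v/c)² = 0.148225
1 - (v/c)² = 0.851775
γ = 1/√(0.851775) = 1.084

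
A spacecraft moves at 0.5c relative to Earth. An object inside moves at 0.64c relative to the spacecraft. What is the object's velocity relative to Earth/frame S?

u = (u' + v)/(1 + u'v/c²)
Numerator: 0.64 + 0.5 = 1.14
Denominator: 1 + 0.32 = 1.32
u = 1.14/1.32 = 0.8636c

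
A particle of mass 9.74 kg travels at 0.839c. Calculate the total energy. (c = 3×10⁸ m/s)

γ = 1/√(1 - 0.839²) = 1.838
mc² = 9.74 × (3×10⁸)² = 8.766×10¹⁷ J
E = γmc² = 1.838 × 8.766×10¹⁷ = 1.611×10¹⁸ J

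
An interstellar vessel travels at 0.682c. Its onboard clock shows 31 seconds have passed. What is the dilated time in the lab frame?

Proper time Δt₀ = 31 seconds
γ = 1/√(1 - 0.682²) = 1.3673
Δt = γΔt₀ = 1.3673 × 31 = 42.39 seconds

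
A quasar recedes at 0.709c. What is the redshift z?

β = 0.709
(1+β)/(1-β) = 1.709/0.291 = 5.873
√(5.873) = 2.423
z = 2.423 - 1 = 1.423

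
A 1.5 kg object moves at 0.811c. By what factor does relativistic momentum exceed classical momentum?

p_rel = γmv, p_class = mv
Ratio = γ = 1/√(1 - 0.811²) = 1.709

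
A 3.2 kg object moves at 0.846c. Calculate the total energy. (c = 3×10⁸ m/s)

γ = 1/√(1 - 0.846²) = 1.87553
mc² = 3.2 × (3×10⁸)² = 2.880×10¹⁷ J
E = γmc² = 1.87553 × 2.880×10¹⁷ = 5.402×10¹⁷ J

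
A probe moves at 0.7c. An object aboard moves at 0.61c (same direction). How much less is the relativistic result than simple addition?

Classical: u' + v = 0.61 + 0.7 = 1.31c
Relativistic: u = (0.61 + 0.7)/(1 + 0.427) = 1.31/1.427 = 0.9180c
Difference: 1.31 - 0.9180 = 0.3920c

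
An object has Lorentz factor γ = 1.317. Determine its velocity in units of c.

From γ = 1/√(1 - v²/c²):
1/γ² = 1/1.317² = 0.57654
v²/c² = 1 - 0.57654 = 0.42346
v/c = √(0.42346) = 0.6507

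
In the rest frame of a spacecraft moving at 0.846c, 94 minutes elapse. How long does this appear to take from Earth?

Proper time Δt₀ = 94 minutes
γ = 1/√(1 - 0.846²) = 1.876
Δt = γΔt₀ = 1.876 × 94 = 176.3 minutes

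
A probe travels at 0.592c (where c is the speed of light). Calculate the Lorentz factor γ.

v/c = 0.592, so (v/c)² = 0.350464
1 - (v/c)² = 0.649536
γ = 1/√(0.649536) = 1.241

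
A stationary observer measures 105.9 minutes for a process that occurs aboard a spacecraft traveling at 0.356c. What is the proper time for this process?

Dilated time Δt = 105.9 minutes
γ = 1/√(1 - 0.356²) = 1.0701
Δt₀ = Δt/γ = 105.9/1.0701 = 98.96 minutes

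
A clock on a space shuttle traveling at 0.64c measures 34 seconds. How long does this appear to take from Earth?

Proper time Δt₀ = 34 seconds
γ = 1/√(1 - 0.64²) = 1.3014
Δt = γΔt₀ = 1.3014 × 34 = 44.25 seconds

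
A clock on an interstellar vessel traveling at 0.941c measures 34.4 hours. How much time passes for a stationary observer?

Proper time Δt₀ = 34.4 hours
γ = 1/√(1 - 0.941²) = 2.955
Δt = γΔt₀ = 2.955 × 34.4 = 101.7 hours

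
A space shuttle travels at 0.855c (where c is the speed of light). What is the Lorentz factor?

v/c = 0.855, so (v/c)² = 0.731025
1 - (v/c)² = 0.268975
γ = 1/√(0.268975) = 1.928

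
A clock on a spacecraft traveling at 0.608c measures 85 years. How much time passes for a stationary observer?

Proper time Δt₀ = 85 years
γ = 1/√(1 - 0.608²) = 1.260
Δt = γΔt₀ = 1.260 × 85 = 107.1 years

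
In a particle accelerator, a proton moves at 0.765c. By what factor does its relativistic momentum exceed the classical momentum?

p_rel = γmv, p_class = mv
Ratio = γ = 1/√(1 - 0.765²)
= 1/√(0.414775) = 1.553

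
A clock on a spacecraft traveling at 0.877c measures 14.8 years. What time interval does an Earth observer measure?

Proper time Δt₀ = 14.8 years
γ = 1/√(1 - 0.877²) = 2.081
Δt = γΔt₀ = 2.081 × 14.8 = 30.80 years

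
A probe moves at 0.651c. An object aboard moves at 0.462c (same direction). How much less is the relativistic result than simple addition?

Classical: u' + v = 0.462 + 0.651 = 1.113c
Relativistic: u = (0.462 + 0.651)/(1 + 0.300762) = 1.113/1.300762 = 0.8557c
Difference: 1.113 - 0.8557 = 0.2573c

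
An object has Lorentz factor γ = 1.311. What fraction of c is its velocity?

From γ = 1/√(1 - v²/c²):
1/γ² = 1/1.311² = 0.5818
v²/c² = 1 - 0.5818 = 0.4182
v/c = √(0.4182) = 0.6467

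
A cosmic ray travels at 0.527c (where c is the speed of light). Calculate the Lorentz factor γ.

v/c = 0.527, so (v/c)² = 0.277729
1 - (v/c)² = 0.722271
γ = 1/√(0.722271) = 1.177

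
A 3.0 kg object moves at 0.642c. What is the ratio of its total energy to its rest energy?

E = γmc², E₀ = mc²
E/E₀ = γ = 1/√(1 - 0.642²) = 1.304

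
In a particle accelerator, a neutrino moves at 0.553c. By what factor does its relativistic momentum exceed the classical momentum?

p_rel = γmv, p_class = mv
Ratio = γ = 1/√(1 - 0.553²)
= 1/√(0.694191) = 1.200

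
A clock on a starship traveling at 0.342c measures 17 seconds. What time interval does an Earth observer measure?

Proper time Δt₀ = 17 seconds
γ = 1/√(1 - 0.342²) = 1.064
Δt = γΔt₀ = 1.064 × 17 = 18.09 seconds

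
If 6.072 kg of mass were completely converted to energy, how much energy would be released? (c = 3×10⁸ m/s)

Using E = mc²:
c² = (3×10⁸)² = 9×10¹⁶ m²/s²
E = 6.072 × 9×10¹⁶ = 5.465×10¹⁷ J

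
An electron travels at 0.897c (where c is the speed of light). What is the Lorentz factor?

v/c = 0.897, so (v/c)² = 0.804609
1 - (v/c)² = 0.195391
γ = 1/√(0.195391) = 2.262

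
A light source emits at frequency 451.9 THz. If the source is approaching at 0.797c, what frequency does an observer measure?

β = v/c = 0.797
(1+β)/(1-β) = 1.797/0.203 = 8.8522
Doppler factor = √(8.8522) = 2.9753
f_obs = 451.9 × 2.9753 = 1345 THz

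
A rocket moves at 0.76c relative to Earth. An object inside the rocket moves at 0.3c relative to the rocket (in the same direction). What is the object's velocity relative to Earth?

u = (u' + v)/(1 + u'v/c²)
Numerator: 0.3 + 0.76 = 1.06
Denominator: 1 + 0.228 = 1.228
u = 1.06/1.228 = 0.8632c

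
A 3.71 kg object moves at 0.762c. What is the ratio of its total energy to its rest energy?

E = γmc², E₀ = mc²
E/E₀ = γ = 1/√(1 - 0.762²) = 1.544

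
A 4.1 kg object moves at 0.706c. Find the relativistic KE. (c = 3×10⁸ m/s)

γ = 1/√(1 - 0.706²) = 1.412
γ - 1 = 0.4120
KE = (γ-1)mc² = 0.4120 × 4.1 × (3×10⁸)² = 1.520×10¹⁷ J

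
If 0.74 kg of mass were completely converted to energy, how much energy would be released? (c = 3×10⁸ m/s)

Using E = mc²:
c² = (3×10⁸)² = 9×10¹⁶ m²/s²
E = 0.74 × 9×10¹⁶ = 6.660×10¹⁶ J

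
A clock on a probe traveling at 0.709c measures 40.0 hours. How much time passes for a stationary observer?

Proper time Δt₀ = 40.0 hours
γ = 1/√(1 - 0.709²) = 1.418
Δt = γΔt₀ = 1.418 × 40.0 = 56.72 hours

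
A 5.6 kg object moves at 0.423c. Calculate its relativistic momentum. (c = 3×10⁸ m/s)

γ = 1/√(1 - 0.423²) = 1.1036
v = 0.423 × 3×10⁸ = 1.269×10⁸ m/s
p = γmv = 1.1036 × 5.6 × 1.269×10⁸ = 7.843×10⁸ kg·m/s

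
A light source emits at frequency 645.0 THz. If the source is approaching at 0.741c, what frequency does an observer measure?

β = v/c = 0.741
(1+β)/(1-β) = 1.741/0.259 = 6.722
Doppler factor = √(6.722) = 2.593
f_obs = 645.0 × 2.593 = 1672 THz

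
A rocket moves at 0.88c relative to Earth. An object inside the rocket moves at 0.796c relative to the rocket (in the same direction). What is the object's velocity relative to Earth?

u = (u' + v)/(1 + u'v/c²)
Numerator: 0.796 + 0.88 = 1.676
Denominator: 1 + 0.70048 = 1.70048
u = 1.676/1.70048 = 0.9856c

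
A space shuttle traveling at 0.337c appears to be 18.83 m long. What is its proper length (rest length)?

Contracted length L = 18.83 m
γ = 1/√(1 - 0.337²) = 1.062
L₀ = γL = 1.062 × 18.83 = 20.00 m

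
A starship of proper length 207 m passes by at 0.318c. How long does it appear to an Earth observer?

Proper length L₀ = 207 m
γ = 1/√(1 - 0.318²) = 1.05475
L = L₀/γ = 207/1.05475 = 196.3 m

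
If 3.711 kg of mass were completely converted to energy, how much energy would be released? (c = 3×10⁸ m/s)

Using E = mc²:
c² = (3×10⁸)² = 9×10¹⁶ m²/s²
E = 3.711 × 9×10¹⁶ = 3.340×10¹⁷ J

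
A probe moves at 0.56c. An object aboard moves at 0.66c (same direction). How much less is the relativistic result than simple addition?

Classical: u' + v = 0.66 + 0.56 = 1.22c
Relativistic: u = (0.66 + 0.56)/(1 + 0.3696) = 1.22/1.3696 = 0.8908c
Difference: 1.22 - 0.8908 = 0.3292c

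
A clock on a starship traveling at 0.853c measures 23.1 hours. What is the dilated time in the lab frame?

Proper time Δt₀ = 23.1 hours
γ = 1/√(1 - 0.853²) = 1.916
Δt = γΔt₀ = 1.916 × 23.1 = 44.26 hours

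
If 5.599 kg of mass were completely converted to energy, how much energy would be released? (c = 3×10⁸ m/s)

Using E = mc²:
c² = (3×10⁸)² = 9×10¹⁶ m²/s²
E = 5.599 × 9×10¹⁶ = 5.039×10¹⁷ J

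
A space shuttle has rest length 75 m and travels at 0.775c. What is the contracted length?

Proper length L₀ = 75 m
γ = 1/√(1 - 0.775²) = 1.5824
L = L₀/γ = 75/1.5824 = 47.40 m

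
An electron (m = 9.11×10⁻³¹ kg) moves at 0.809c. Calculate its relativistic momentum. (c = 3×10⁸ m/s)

γ = 1/√(1 - 0.809²) = 1.701
v = 0.809 × 3×10⁸ = 2.427×10⁸ m/s
p = γmv = 1.701 × 9.11×10⁻³¹ × 2.427×10⁸ = 3.761×10⁻²² kg·m/s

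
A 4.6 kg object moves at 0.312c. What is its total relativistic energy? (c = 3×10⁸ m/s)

γ = 1/√(1 - 0.312²) = 1.05254
mc² = 4.6 × (3×10⁸)² = 4.140×10¹⁷ J
E = γmc² = 1.05254 × 4.140×10¹⁷ = 4.358×10¹⁷ J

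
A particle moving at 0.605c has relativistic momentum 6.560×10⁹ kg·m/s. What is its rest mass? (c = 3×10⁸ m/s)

γ = 1/√(1 - 0.605²) = 1.256
v = 0.605 × 3×10⁸ = 1.815×10⁸ m/s
m = p/(γv) = 6.560×10⁹/(1.256 × 1.815×10⁸) = 28.78 kg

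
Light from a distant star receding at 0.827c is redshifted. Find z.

β = 0.827
(1+β)/(1-β) = 1.827/0.173 = 10.56
√(10.56) = 3.250
z = 3.250 - 1 = 2.250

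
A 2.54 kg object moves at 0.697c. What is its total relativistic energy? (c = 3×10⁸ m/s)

γ = 1/√(1 - 0.697²) = 1.3946
mc² = 2.54 × (3×10⁸)² = 2.286×10¹⁷ J
E = γmc² = 1.3946 × 2.286×10¹⁷ = 3.188×10¹⁷ J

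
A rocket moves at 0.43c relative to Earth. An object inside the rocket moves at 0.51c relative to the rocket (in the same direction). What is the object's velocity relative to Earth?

u = (u' + v)/(1 + u'v/c²)
Numerator: 0.51 + 0.43 = 0.94
Denominator: 1 + 0.2193 = 1.2193
u = 0.94/1.2193 = 0.7709c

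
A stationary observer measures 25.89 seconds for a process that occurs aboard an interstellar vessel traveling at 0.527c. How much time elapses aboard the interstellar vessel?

Dilated time Δt = 25.89 seconds
γ = 1/√(1 - 0.527²) = 1.177
Δt₀ = Δt/γ = 25.89/1.177 = 22.00 seconds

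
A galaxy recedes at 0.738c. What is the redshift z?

β = 0.738
(1+β)/(1-β) = 1.738/0.262 = 6.634
√(6.634) = 2.576
z = 2.576 - 1 = 1.576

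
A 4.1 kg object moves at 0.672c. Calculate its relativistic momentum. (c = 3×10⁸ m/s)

γ = 1/√(1 - 0.672²) = 1.350
v = 0.672 × 3×10⁸ = 2.016×10⁸ m/s
p = γmv = 1.350 × 4.1 × 2.016×10⁸ = 1.116×10⁹ kg·m/s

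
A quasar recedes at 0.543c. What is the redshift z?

β = 0.543
(1+β)/(1-β) = 1.543/0.457 = 3.3764
√(3.3764) = 1.8375
z = 1.8375 - 1 = 0.8375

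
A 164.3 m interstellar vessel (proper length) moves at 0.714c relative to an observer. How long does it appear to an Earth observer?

Proper length L₀ = 164.3 m
γ = 1/√(1 - 0.714²) = 1.4283
L = L₀/γ = 164.3/1.4283 = 115.0 m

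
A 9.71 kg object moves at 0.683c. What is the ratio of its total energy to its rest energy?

E = γmc², E₀ = mc²
E/E₀ = γ = 1/√(1 - 0.683²) = 1.369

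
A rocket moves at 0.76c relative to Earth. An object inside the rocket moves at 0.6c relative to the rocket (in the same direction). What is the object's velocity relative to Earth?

u = (u' + v)/(1 + u'v/c²)
Numerator: 0.6 + 0.76 = 1.36
Denominator: 1 + 0.456 = 1.456
u = 1.36/1.456 = 0.9341c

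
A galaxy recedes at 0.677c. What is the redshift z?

β = 0.677
(1+β)/(1-β) = 1.677/0.323 = 5.192
√(5.192) = 2.279
z = 2.279 - 1 = 1.279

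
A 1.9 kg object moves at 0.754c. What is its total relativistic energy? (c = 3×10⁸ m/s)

γ = 1/√(1 - 0.754²) = 1.522
mc² = 1.9 × (3×10⁸)² = 1.710×10¹⁷ J
E = γmc² = 1.522 × 1.710×10¹⁷ = 2.603×10¹⁷ J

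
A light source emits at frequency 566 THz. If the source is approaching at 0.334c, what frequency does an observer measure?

β = v/c = 0.334
(1+β)/(1-β) = 1.334/0.666 = 2.003
Doppler factor = √(2.003) = 1.41527
f_obs = 566 × 1.41527 = 801.0 THz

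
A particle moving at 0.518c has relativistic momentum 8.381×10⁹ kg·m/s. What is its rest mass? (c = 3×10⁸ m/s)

γ = 1/√(1 - 0.518²) = 1.169
v = 0.518 × 3×10⁸ = 1.554×10⁸ m/s
m = p/(γv) = 8.381×10⁹/(1.169 × 1.554×10⁸) = 46.13 kg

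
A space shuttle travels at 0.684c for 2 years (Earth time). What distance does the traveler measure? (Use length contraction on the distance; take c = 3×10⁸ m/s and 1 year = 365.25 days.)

Earth distance: d = v × t = 0.684c × 2 yr = 1.2951×10¹⁶ m
γ = 1.3708
d' = d/γ = 1.2951×10¹⁶/1.3708 = 9.448×10¹⁵ m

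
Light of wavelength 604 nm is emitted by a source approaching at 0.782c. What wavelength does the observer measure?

β = 0.782
Wavelength Doppler factor = √(0.218/1.782) = √(0.12233) = 0.3498
λ_obs = 604 × 0.3498 = 211.3 nm (blueshift)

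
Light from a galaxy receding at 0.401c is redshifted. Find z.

β = 0.401
(1+β)/(1-β) = 1.401/0.599 = 2.3389
√(2.3389) = 1.5293
z = 1.5293 - 1 = 0.5293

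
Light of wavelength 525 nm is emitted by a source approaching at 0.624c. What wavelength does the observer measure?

β = 0.624
Wavelength Doppler factor = √(0.376/1.624) = √(0.23153) = 0.4812
λ_obs = 525 × 0.4812 = 252.6 nm (blueshift)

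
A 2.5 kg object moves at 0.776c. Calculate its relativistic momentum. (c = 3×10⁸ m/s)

γ = 1/√(1 - 0.776²) = 1.58546
v = 0.776 × 3×10⁸ = 2.328×10⁸ m/s
p = γmv = 1.58546 × 2.5 × 2.328×10⁸ = 9.227×10⁸ kg·m/s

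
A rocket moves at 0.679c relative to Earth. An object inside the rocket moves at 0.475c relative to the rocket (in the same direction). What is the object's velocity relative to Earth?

u = (u' + v)/(1 + u'v/c²)
Numerator: 0.475 + 0.679 = 1.154
Denominator: 1 + 0.322525 = 1.322525
u = 1.154/1.322525 = 0.8726c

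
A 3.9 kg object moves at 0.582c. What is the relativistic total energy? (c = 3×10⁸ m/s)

γ = 1/√(1 - 0.582²) = 1.2297
mc² = 3.9 × (3×10⁸)² = 3.510×10¹⁷ J
E = γmc² = 1.2297 × 3.510×10¹⁷ = 4.316×10¹⁷ J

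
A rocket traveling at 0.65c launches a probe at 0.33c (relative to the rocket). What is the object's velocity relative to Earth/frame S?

u = (u' + v)/(1 + u'v/c²)
Numerator: 0.33 + 0.65 = 0.98
Denominator: 1 + 0.2145 = 1.2145
u = 0.98/1.2145 = 0.8069c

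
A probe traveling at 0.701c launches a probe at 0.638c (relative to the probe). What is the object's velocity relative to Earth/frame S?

u = (u' + v)/(1 + u'v/c²)
Numerator: 0.638 + 0.701 = 1.339
Denominator: 1 + 0.447238 = 1.447238
u = 1.339/1.447238 = 0.9252c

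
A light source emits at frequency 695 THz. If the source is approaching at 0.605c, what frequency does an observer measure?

β = v/c = 0.605
(1+β)/(1-β) = 1.605/0.395 = 4.063
Doppler factor = √(4.063) = 2.016
f_obs = 695 × 2.016 = 1401 THz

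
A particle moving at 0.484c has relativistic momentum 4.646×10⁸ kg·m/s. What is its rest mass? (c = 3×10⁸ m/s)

γ = 1/√(1 - 0.484²) = 1.1428
v = 0.484 × 3×10⁸ = 1.452×10⁸ m/s
m = p/(γv) = 4.646×10⁸/(1.1428 × 1.452×10⁸) = 2.800 kg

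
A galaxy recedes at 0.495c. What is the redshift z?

β = 0.495
(1+β)/(1-β) = 1.495/0.505 = 2.9604
√(2.9604) = 1.7206
z = 1.7206 - 1 = 0.7206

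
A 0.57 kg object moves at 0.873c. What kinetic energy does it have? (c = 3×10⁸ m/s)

γ = 1/√(1 - 0.873²) = 2.05036
γ - 1 = 1.05036
KE = (γ-1)mc² = 1.05036 × 0.57 × (3×10⁸)² = 5.388×10¹⁶ J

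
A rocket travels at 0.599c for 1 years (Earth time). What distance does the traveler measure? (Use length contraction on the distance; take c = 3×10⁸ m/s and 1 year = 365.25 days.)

Earth distance: d = v × t = 0.599c × 1 yr = 5.6709×10¹⁵ m
γ = 1.2488
d' = d/γ = 5.6709×10¹⁵/1.2488 = 4.541×10¹⁵ m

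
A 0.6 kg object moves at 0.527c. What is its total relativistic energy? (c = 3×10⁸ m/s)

γ = 1/√(1 - 0.527²) = 1.1767
mc² = 0.6 × (3×10⁸)² = 5.400×10¹⁶ J
E = γmc² = 1.1767 × 5.400×10¹⁶ = 6.354×10¹⁶ J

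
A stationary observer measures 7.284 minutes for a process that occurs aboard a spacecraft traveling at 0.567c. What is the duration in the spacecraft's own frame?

Dilated time Δt = 7.284 minutes
γ = 1/√(1 - 0.567²) = 1.214
Δt₀ = Δt/γ = 7.284/1.214 = 6.000 minutes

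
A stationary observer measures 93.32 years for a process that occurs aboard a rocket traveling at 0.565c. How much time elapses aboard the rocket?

Dilated time Δt = 93.32 years
γ = 1/√(1 - 0.565²) = 1.212
Δt₀ = Δt/γ = 93.32/1.212 = 77.00 years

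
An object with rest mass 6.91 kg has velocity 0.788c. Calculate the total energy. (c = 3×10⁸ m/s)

γ = 1/√(1 - 0.788²) = 1.624
mc² = 6.91 × (3×10⁸)² = 6.219×10¹⁷ J
E = γmc² = 1.624 × 6.219×10¹⁷ = 1.010×10¹⁸ J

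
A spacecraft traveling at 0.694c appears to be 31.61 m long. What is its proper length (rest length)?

Contracted length L = 31.61 m
γ = 1/√(1 - 0.694²) = 1.3889
L₀ = γL = 1.3889 × 31.61 = 43.90 m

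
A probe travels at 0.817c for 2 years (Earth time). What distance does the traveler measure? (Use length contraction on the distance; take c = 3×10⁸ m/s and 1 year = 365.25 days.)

Earth distance: d = v × t = 0.817c × 2 yr = 1.54695×10¹⁶ m
γ = 1.73419
d' = d/γ = 1.54695×10¹⁶/1.73419 = 8.920×10¹⁵ m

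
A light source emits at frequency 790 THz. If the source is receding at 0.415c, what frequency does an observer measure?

β = v/c = 0.415
(1-β)/(1+β) = 0.585/1.415 = 0.4134
Doppler factor = √(0.4134) = 0.6430
f_obs = 790 × 0.6430 = 508.0 THz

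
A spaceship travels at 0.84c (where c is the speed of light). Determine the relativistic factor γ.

v/c = 0.84, so (v/c)² = 0.7056
1 - (v/c)² = 0.2944
γ = 1/√(0.2944) = 1.843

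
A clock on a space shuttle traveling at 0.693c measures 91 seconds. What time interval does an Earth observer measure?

Proper time Δt₀ = 91 seconds
γ = 1/√(1 - 0.693²) = 1.387
Δt = γΔt₀ = 1.387 × 91 = 126.2 seconds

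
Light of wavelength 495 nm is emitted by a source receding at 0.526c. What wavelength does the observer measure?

β = 0.526
Wavelength Doppler factor = √(1.526/0.474) = √(3.2194) = 1.7943
λ_obs = 495 × 1.7943 = 888.2 nm (redshift)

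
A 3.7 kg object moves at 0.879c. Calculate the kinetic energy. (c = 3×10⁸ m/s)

γ = 1/√(1 - 0.879²) = 2.0972
γ - 1 = 1.0972
KE = (γ-1)mc² = 1.0972 × 3.7 × (3×10⁸)² = 3.654×10¹⁷ J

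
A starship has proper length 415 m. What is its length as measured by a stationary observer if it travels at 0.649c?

Proper length L₀ = 415 m
γ = 1/√(1 - 0.649²) = 1.3144
L = L₀/γ = 415/1.3144 = 315.7 m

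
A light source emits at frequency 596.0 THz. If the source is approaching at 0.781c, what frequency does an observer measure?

β = v/c = 0.781
(1+β)/(1-β) = 1.781/0.219 = 8.132
Doppler factor = √(8.132) = 2.852
f_obs = 596.0 × 2.852 = 1700 THz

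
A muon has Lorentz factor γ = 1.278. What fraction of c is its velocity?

From γ = 1/√(1 - v²/c²):
1/γ² = 1/1.278² = 0.6123
v²/c² = 1 - 0.6123 = 0.3877
v/c = √(0.3877) = 0.6227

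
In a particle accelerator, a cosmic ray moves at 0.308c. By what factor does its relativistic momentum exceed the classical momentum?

p_rel = γmv, p_class = mv
Ratio = γ = 1/√(1 - 0.308²)
= 1/√(0.905136) = 1.051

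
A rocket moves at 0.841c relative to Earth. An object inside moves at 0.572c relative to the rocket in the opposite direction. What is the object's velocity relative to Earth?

Object's velocity in rocket frame is u' = -0.572c
u = (u' + v)/(1 + u'v/c²) = (v - 0.572)/(1 - 0.572·v/c²)
Numerator: 0.841 - 0.572 = 0.269
Denominator: 1 - 0.481052 = 0.518948
u = 0.269/0.518948 = 0.5184c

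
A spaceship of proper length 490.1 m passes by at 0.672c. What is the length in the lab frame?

Proper length L₀ = 490.1 m
γ = 1/√(1 - 0.672²) = 1.35035
L = L₀/γ = 490.1/1.35035 = 362.9 m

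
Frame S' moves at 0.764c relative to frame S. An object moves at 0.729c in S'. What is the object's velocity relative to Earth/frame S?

u = (u' + v)/(1 + u'v/c²)
Numerator: 0.729 + 0.764 = 1.493
Denominator: 1 + 0.556956 = 1.556956
u = 1.493/1.556956 = 0.9589c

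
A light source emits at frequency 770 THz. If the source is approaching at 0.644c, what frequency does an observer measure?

β = v/c = 0.644
(1+β)/(1-β) = 1.644/0.356 = 4.618
Doppler factor = √(4.618) = 2.149
f_obs = 770 × 2.149 = 1655 THz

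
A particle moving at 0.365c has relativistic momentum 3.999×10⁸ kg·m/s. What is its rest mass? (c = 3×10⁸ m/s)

γ = 1/√(1 - 0.365²) = 1.074
v = 0.365 × 3×10⁸ = 1.095×10⁸ m/s
m = p/(γv) = 3.999×10⁸/(1.074 × 1.095×10⁸) = 3.400 kg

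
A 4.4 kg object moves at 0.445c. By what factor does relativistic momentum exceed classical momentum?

p_rel = γmv, p_class = mv
Ratio = γ = 1/√(1 - 0.445²) = 1.117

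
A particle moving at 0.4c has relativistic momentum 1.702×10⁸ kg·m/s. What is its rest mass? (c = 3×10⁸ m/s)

γ = 1/√(1 - 0.4²) = 1.091
v = 0.4 × 3×10⁸ = 1.200×10⁸ m/s
m = p/(γv) = 1.702×10⁸/(1.091 × 1.200×10⁸) = 1.300 kg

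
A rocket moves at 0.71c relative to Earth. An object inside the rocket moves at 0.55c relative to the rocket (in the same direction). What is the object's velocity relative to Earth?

u = (u' + v)/(1 + u'v/c²)
Numerator: 0.55 + 0.71 = 1.26
Denominator: 1 + 0.3905 = 1.3905
u = 1.26/1.3905 = 0.9061c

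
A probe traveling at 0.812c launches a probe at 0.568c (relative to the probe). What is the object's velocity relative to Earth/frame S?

u = (u' + v)/(1 + u'v/c²)
Numerator: 0.568 + 0.812 = 1.38
Denominator: 1 + 0.461216 = 1.461216
u = 1.38/1.461216 = 0.9444c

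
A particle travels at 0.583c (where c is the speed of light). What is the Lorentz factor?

v/c = 0.583, so (v/c)² = 0.339889
1 - (v/c)² = 0.660111
γ = 1/√(0.660111) = 1.231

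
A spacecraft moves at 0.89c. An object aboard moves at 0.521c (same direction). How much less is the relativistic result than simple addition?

Classical: u' + v = 0.521 + 0.89 = 1.411c
Relativistic: u = (0.521 + 0.89)/(1 + 0.46369) = 1.411/1.46369 = 0.9640c
Difference: 1.411 - 0.9640 = 0.4470c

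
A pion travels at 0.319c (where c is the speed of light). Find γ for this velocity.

v/c = 0.319, so (v/c)² = 0.101761
1 - (v/c)² = 0.898239
γ = 1/√(0.898239) = 1.055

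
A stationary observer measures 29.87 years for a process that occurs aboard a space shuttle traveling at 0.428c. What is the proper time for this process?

Dilated time Δt = 29.87 years
γ = 1/√(1 - 0.428²) = 1.1065
Δt₀ = Δt/γ = 29.87/1.1065 = 27.00 years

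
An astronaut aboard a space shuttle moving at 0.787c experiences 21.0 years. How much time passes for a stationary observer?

Proper time Δt₀ = 21.0 years
γ = 1/√(1 - 0.787²) = 1.621
Δt = γΔt₀ = 1.621 × 21.0 = 34.04 years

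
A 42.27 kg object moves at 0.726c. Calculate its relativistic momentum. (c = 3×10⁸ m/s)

γ = 1/√(1 - 0.726²) = 1.454
v = 0.726 × 3×10⁸ = 2.178×10⁸ m/s
p = γmv = 1.454 × 42.27 × 2.178×10⁸ = 1.339×10¹⁰ kg·m/s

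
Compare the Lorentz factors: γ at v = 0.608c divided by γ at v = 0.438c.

γ₁ = 1/√(1 - 0.608²) = 1.2595
γ₂ = 1/√(1 - 0.438²) = 1.1124
γ₁/γ₂ = 1.2595/1.1124 = 1.132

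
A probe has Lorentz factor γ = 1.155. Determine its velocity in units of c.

From γ = 1/√(1 - v²/c²):
1/γ² = 1/1.155² = 0.7496
v²/c² = 1 - 0.7496 = 0.2504
v/c = √(0.2504) = 0.5004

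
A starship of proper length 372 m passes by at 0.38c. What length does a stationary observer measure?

Proper length L₀ = 372 m
γ = 1/√(1 - 0.38²) = 1.081
L = L₀/γ = 372/1.081 = 344.1 m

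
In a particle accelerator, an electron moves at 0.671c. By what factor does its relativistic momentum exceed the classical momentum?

p_rel = γmv, p_class = mv
Ratio = γ = 1/√(1 - 0.671²)
= 1/√(0.549759) = 1.349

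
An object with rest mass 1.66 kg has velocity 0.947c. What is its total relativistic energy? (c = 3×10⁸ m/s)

γ = 1/√(1 - 0.947²) = 3.113
mc² = 1.66 × (3×10⁸)² = 1.494×10¹⁷ J
E = γmc² = 3.113 × 1.494×10¹⁷ = 4.651×10¹⁷ J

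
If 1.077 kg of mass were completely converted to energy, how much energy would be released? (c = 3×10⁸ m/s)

Using E = mc²:
c² = (3×10⁸)² = 9×10¹⁶ m²/s²
E = 1.077 × 9×10¹⁶ = 9.693×10¹⁶ J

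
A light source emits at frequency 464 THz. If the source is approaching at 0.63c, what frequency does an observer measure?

β = v/c = 0.63
(1+β)/(1-β) = 1.63/0.37 = 4.405
Doppler factor = √(4.405) = 2.099
f_obs = 464 × 2.099 = 973.9 THz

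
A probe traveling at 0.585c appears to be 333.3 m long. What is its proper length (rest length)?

Contracted length L = 333.3 m
γ = 1/√(1 - 0.585²) = 1.233
L₀ = γL = 1.233 × 333.3 = 411.0 m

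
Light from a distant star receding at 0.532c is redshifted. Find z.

β = 0.532
(1+β)/(1-β) = 1.532/0.468 = 3.2735
√(3.2735) = 1.8093
z = 1.8093 - 1 = 0.8093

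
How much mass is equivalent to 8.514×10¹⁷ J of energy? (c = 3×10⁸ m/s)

From E = mc², we get m = E/c²
c² = (3×10⁸)² = 9×10¹⁶ m²/s²
m = 8.514×10¹⁷ / 9×10¹⁶ = 9.460 kg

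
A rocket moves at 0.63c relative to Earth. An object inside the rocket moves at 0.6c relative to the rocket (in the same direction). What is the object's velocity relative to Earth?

u = (u' + v)/(1 + u'v/c²)
Numerator: 0.6 + 0.63 = 1.23
Denominator: 1 + 0.378 = 1.378
u = 1.23/1.378 = 0.8926c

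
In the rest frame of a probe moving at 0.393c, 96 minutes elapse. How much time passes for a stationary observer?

Proper time Δt₀ = 96 minutes
γ = 1/√(1 - 0.393²) = 1.088
Δt = γΔt₀ = 1.088 × 96 = 104.4 minutes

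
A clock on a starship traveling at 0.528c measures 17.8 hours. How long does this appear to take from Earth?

Proper time Δt₀ = 17.8 hours
γ = 1/√(1 - 0.528²) = 1.1775
Δt = γΔt₀ = 1.1775 × 17.8 = 20.96 hours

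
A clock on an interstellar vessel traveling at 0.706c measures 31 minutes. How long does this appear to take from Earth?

Proper time Δt₀ = 31 minutes
γ = 1/√(1 - 0.706²) = 1.412
Δt = γΔt₀ = 1.412 × 31 = 43.77 minutes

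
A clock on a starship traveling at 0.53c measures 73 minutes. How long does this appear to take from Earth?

Proper time Δt₀ = 73 minutes
γ = 1/√(1 - 0.53²) = 1.17925
Δt = γΔt₀ = 1.17925 × 73 = 86.09 minutes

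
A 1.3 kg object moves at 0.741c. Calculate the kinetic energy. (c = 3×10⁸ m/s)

γ = 1/√(1 - 0.741²) = 1.4892
γ - 1 = 0.4892
KE = (γ-1)mc² = 0.4892 × 1.3 × (3×10⁸)² = 5.724×10¹⁶ J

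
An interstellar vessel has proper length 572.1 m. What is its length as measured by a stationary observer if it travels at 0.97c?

Proper length L₀ = 572.1 m
γ = 1/√(1 - 0.97²) = 4.113
L = L₀/γ = 572.1/4.113 = 139.1 m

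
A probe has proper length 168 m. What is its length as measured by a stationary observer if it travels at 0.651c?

Proper length L₀ = 168 m
γ = 1/√(1 - 0.651²) = 1.3174
L = L₀/γ = 168/1.3174 = 127.5 m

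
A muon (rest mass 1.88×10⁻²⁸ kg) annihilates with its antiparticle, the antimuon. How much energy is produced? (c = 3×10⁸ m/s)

Both particles have the same rest mass, so total mass = 2m
E = 2m·c² = 2 × 1.88×10⁻²⁸ × (3×10⁸)²
= 2 × 1.88×10⁻²⁸ × 9×10¹⁶
= 3.384×10⁻¹¹ J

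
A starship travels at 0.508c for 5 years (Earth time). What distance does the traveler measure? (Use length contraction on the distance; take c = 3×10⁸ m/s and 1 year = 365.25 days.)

Earth distance: d = v × t = 0.508c × 5 yr = 2.405×10¹⁶ m
γ = 1.161
d' = d/γ = 2.405×10¹⁶/1.161 = 2.071×10¹⁶ m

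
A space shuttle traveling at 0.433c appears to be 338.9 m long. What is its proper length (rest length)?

Contracted length L = 338.9 m
γ = 1/√(1 - 0.433²) = 1.1094
L₀ = γL = 1.1094 × 338.9 = 376.0 m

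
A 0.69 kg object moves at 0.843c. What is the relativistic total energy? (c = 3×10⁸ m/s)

γ = 1/√(1 - 0.843²) = 1.859
mc² = 0.69 × (3×10⁸)² = 6.210×10¹⁶ J
E = γmc² = 1.859 × 6.210×10¹⁶ = 1.154×10¹⁷ J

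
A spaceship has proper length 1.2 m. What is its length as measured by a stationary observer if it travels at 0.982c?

Proper length L₀ = 1.2 m
γ = 1/√(1 - 0.982²) = 5.294
L = L₀/γ = 1.2/5.294 = 0.2267 m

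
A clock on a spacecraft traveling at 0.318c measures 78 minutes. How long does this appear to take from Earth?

Proper time Δt₀ = 78 minutes
γ = 1/√(1 - 0.318²) = 1.0548
Δt = γΔt₀ = 1.0548 × 78 = 82.27 minutes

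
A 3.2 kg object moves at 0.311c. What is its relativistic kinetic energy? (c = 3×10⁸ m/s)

γ = 1/√(1 - 0.311²) = 1.05218
γ - 1 = 0.05218
KE = (γ-1)mc² = 0.05218 × 3.2 × (3×10⁸)² = 1.503×10¹⁶ J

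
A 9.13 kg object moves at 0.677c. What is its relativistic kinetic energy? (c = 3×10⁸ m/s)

γ = 1/√(1 - 0.677²) = 1.35873
γ - 1 = 0.35873
KE = (γ-1)mc² = 0.35873 × 9.13 × (3×10⁸)² = 2.948×10¹⁷ J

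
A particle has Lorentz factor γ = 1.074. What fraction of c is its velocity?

From γ = 1/√(1 - v²/c²):
1/γ² = 1/1.074² = 0.8669
v²/c² = 1 - 0.8669 = 0.1331
v/c = √(0.1331) = 0.3648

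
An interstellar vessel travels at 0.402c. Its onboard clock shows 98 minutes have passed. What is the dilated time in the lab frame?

Proper time Δt₀ = 98 minutes
γ = 1/√(1 - 0.402²) = 1.092
Δt = γΔt₀ = 1.092 × 98 = 107.0 minutes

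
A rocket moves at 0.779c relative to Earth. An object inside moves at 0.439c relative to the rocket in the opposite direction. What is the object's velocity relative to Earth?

Object's velocity in rocket frame is u' = -0.439c
u = (u' + v)/(1 + u'v/c²) = (v - 0.439)/(1 - 0.439·v/c²)
Numerator: 0.779 - 0.439 = 0.34
Denominator: 1 - 0.341981 = 0.658019
u = 0.34/0.658019 = 0.5167c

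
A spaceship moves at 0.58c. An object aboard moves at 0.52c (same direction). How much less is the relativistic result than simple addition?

Classical: u' + v = 0.52 + 0.58 = 1.1c
Relativistic: u = (0.52 + 0.58)/(1 + 0.3016) = 1.1/1.3016 = 0.8451c
Difference: 1.1 - 0.8451 = 0.2549c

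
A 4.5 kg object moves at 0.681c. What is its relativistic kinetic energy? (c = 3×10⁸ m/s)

γ = 1/√(1 - 0.681²) = 1.3656
γ - 1 = 0.3656
KE = (γ-1)mc² = 0.3656 × 4.5 × (3×10⁸)² = 1.481×10¹⁷ J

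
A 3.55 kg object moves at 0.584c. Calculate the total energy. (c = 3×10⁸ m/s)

γ = 1/√(1 - 0.584²) = 1.232
mc² = 3.55 × (3×10⁸)² = 3.195×10¹⁷ J
E = γmc² = 1.232 × 3.195×10¹⁷ = 3.936×10¹⁷ J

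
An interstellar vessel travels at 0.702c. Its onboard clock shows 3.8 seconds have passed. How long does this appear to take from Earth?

Proper time Δt₀ = 3.8 seconds
γ = 1/√(1 - 0.702²) = 1.4041
Δt = γΔt₀ = 1.4041 × 3.8 = 5.336 seconds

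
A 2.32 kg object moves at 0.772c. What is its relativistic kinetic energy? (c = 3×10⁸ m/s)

γ = 1/√(1 - 0.772²) = 1.5733
γ - 1 = 0.5733
KE = (γ-1)mc² = 0.5733 × 2.32 × (3×10⁸)² = 1.197×10¹⁷ J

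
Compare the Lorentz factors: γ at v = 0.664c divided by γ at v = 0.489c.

γ₁ = 1/√(1 - 0.664²) = 1.337
γ₂ = 1/√(1 - 0.489²) = 1.146
γ₁/γ₂ = 1.337/1.146 = 1.167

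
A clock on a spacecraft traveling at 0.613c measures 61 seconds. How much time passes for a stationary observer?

Proper time Δt₀ = 61 seconds
γ = 1/√(1 - 0.613²) = 1.2657
Δt = γΔt₀ = 1.2657 × 61 = 77.21 seconds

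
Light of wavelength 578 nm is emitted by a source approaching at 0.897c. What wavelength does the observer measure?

β = 0.897
Wavelength Doppler factor = √(0.103/1.897) = √(0.05430) = 0.2330
λ_obs = 578 × 0.2330 = 134.7 nm (blueshift)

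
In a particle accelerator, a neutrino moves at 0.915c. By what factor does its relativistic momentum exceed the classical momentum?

p_rel = γmv, p_class = mv
Ratio = γ = 1/√(1 - 0.915²)
= 1/√(0.162775) = 2.479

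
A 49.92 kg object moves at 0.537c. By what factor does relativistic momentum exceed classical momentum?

p_rel = γmv, p_class = mv
Ratio = γ = 1/√(1 - 0.537²) = 1.185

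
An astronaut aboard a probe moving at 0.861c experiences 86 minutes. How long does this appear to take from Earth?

Proper time Δt₀ = 86 minutes
γ = 1/√(1 - 0.861²) = 1.966
Δt = γΔt₀ = 1.966 × 86 = 169.1 minutes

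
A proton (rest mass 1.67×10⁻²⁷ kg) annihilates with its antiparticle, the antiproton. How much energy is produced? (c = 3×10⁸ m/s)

Both particles have the same rest mass, so total mass = 2m
E = 2m·c² = 2 × 1.67×10⁻²⁷ × (3×10⁸)²
= 2 × 1.67×10⁻²⁷ × 9×10¹⁶
= 3.006×10⁻¹⁰ J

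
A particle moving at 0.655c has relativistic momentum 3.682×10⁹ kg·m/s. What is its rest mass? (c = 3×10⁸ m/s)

γ = 1/√(1 - 0.655²) = 1.323
v = 0.655 × 3×10⁸ = 1.965×10⁸ m/s
m = p/(γv) = 3.682×10⁹/(1.323 × 1.965×10⁸) = 14.16 kg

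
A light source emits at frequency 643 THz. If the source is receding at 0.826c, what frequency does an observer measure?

β = v/c = 0.826
(1-β)/(1+β) = 0.174/1.826 = 0.09529
Doppler factor = √(0.09529) = 0.3087
f_obs = 643 × 0.3087 = 198.5 THz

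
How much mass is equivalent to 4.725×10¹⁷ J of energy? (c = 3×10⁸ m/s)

From E = mc², we get m = E/c²
c² = (3×10⁸)² = 9×10¹⁶ m²/s²
m = 4.725×10¹⁷ / 9×10¹⁶ = 5.250 kg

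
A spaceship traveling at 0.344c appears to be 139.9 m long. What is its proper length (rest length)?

Contracted length L = 139.9 m
γ = 1/√(1 - 0.344²) = 1.065
L₀ = γL = 1.065 × 139.9 = 149.0 m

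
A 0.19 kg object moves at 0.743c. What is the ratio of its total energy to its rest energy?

E = γmc², E₀ = mc²
E/E₀ = γ = 1/√(1 - 0.743²) = 1.494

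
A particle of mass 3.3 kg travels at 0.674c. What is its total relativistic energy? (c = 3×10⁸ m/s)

γ = 1/√(1 - 0.674²) = 1.3537
mc² = 3.3 × (3×10⁸)² = 2.970×10¹⁷ J
E = γmc² = 1.3537 × 2.970×10¹⁷ = 4.020×10¹⁷ J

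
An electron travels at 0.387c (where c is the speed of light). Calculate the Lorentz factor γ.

v/c = 0.387, so (v/c)² = 0.149769
1 - (v/c)² = 0.850231
γ = 1/√(0.850231) = 1.085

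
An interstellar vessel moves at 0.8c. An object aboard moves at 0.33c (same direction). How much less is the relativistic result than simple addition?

Classical: u' + v = 0.33 + 0.8 = 1.13c
Relativistic: u = (0.33 + 0.8)/(1 + 0.264) = 1.13/1.264 = 0.8940c
Difference: 1.13 - 0.8940 = 0.2360c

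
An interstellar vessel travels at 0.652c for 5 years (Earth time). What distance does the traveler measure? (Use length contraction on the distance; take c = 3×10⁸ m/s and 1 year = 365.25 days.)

Earth distance: d = v × t = 0.652c × 5 yr = 3.086×10¹⁶ m
γ = 1.319
d' = d/γ = 3.086×10¹⁶/1.319 = 2.340×10¹⁶ m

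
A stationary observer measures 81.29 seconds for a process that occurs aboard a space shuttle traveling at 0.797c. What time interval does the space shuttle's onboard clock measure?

Dilated time Δt = 81.29 seconds
γ = 1/√(1 - 0.797²) = 1.6557
Δt₀ = Δt/γ = 81.29/1.6557 = 49.10 seconds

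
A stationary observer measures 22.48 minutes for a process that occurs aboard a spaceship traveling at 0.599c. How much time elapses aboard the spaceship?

Dilated time Δt = 22.48 minutes
γ = 1/√(1 - 0.599²) = 1.249
Δt₀ = Δt/γ = 22.48/1.249 = 18.00 minutes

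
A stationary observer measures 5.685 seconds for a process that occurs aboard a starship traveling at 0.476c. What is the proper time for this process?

Dilated time Δt = 5.685 seconds
γ = 1/√(1 - 0.476²) = 1.137
Δt₀ = Δt/γ = 5.685/1.137 = 5.000 seconds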